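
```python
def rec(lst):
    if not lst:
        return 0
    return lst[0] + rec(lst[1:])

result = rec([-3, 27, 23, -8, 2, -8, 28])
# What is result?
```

(-3) + 27 + 23 + (-8) + 2 + (-8) + 28 + 0 = 61

Answer: 61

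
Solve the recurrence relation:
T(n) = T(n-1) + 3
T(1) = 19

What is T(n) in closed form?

Unrolling: T(n) = T(1) + 3·(n-1) = 19 + 3(n-1) = 3n + 16.

Answer: T(n) = 3n + 16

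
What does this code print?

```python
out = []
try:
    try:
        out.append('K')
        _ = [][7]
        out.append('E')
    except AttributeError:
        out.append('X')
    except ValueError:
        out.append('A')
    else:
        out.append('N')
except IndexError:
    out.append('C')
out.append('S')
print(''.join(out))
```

Execution trace: 'K' (inner try body) → 'C' (outer except IndexError) → 'S' (after the try/except). Output: KCS

Answer: KCS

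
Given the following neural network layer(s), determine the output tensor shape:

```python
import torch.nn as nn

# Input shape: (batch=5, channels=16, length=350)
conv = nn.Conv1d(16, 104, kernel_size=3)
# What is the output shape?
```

Input: (5, 16, 350) -> Output: (5, 104, 348)

Answer: (5, 104, 348)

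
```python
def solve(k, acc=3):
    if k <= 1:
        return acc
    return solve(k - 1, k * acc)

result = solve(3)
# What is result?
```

Accumulator trace (n, acc): (3, 3) -> (2, 9) -> (1, 18) -> return 18

Answer: 18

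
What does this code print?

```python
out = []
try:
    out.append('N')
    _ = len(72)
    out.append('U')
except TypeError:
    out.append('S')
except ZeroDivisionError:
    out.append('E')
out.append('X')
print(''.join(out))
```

Execution trace: 'N' (try body) → 'S' (except TypeError) → 'X' (after the try/except). Output: NSX

Answer: NSX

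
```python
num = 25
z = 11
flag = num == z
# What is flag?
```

Trace:
`num = 25` → num = 25
`z = 11` → z = 11
`flag = num == z` → flag = False
So flag = False

Answer: False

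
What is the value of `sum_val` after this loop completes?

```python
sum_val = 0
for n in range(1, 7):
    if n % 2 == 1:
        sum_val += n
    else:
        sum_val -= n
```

Add odd, subtract even
`sum_val` takes the values: 0 → 1 → -1 → 2 → -2 → 3 → -3

Answer: -3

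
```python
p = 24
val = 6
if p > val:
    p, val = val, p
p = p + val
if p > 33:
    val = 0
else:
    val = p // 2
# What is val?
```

Trace:
`p = 24` → p = 24
`val = 6` → val = 6
`if p > val: ...` → p > val is True → p = 6; val = 24
`p = p + val` → p = 30
`if p > 33: ...` → p > 33 is False, take else branch → val = 15
So val = 15

Answer: 15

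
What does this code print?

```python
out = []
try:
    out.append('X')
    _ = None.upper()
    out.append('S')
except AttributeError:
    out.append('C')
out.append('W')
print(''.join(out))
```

Execution trace: 'X' (try body) → 'C' (except AttributeError) → 'W' (after the try/except). Output: XCW

Answer: XCW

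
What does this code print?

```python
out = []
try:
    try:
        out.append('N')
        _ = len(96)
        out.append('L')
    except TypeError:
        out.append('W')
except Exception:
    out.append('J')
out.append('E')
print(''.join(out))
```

Execution trace: 'N' (inner try body) → 'W' (inner except TypeError) → 'E' (after the try/except). Output: NWE

Answer: NWE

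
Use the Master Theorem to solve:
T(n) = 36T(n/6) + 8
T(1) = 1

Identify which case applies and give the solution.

a=36, b=6, f(n)=8. log_6(36) = 2. Since c=0 < 2, Case 1 applies: T(n) = Θ(n^log_b(a)) = O(n^2).

Answer: O(n^2) - Case 1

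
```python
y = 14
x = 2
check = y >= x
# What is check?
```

Trace:
`y = 14` → y = 14
`x = 2` → x = 2
`check = y >= x` → check = True
So check = True

Answer: True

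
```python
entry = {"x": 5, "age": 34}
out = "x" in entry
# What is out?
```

Trace:
`entry = {"x": 5, "age": 34}` → entry = {'x': 5, 'age': 34}
`out = "x" in entry` → out = True
So out = True

Answer: True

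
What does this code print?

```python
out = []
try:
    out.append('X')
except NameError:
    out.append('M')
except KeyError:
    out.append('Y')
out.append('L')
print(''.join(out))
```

Execution trace: 'X' (try body, no exception) → 'L' (after the try/except). Output: XL

Answer: XL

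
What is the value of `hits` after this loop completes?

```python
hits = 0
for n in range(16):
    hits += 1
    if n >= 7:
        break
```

Loop breaks when n reaches 7, hits is 8
`hits` takes the values: 0 → 1 → 2 → 3 → 4 → 5 → 6 → 7 → 8

Answer: 8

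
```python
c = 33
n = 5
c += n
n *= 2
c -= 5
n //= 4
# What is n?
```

Trace:
`c = 33` → c = 33
`n = 5` → n = 5
`c += n` → c = 38
`n *= 2` → n = 10
`c -= 5` → c = 33
`n //= 4` → n = 2
So n = 2

Answer: 2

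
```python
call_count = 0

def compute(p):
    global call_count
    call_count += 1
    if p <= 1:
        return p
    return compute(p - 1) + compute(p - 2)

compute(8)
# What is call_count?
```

Calls(p) = 1 + Calls(p-1) + Calls(p-2); Calls(0)=Calls(1)=1. For p=8 this gives 67.

Answer: 67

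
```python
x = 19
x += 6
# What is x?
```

Trace:
`x = 19` → x = 19
`x += 6` → x = 25
So x = 25

Answer: 25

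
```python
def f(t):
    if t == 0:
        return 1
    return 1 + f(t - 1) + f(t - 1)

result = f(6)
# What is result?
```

f(t) = 1 + 2·f(t-1), f(0)=1. Closed form: (1+1)·2^6 - 1 = 127.

Answer: 127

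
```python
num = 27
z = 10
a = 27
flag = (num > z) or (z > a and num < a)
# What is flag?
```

Trace:
`num = 27` → num = 27
`z = 10` → z = 10
`a = 27` → a = 27
`flag = (num > z) or (z > a and num < a)` → flag = True
So flag = True

Answer: True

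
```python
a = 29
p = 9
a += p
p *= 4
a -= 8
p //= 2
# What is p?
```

Trace:
`a = 29` → a = 29
`p = 9` → p = 9
`a += p` → a = 38
`p *= 4` → p = 36
`a -= 8` → a = 30
`p //= 2` → p = 18
So p = 18

Answer: 18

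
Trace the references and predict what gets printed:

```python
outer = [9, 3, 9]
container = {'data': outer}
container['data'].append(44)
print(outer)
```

Key concept: dict holds reference to list.
Step by step:
`outer = [9, 3, 9]` → outer = [9, 3, 9]
`container = {'data': outer}` → container = {'data': [9, 3, 9]}
`container['data'].append(44)` → outer = [9, 3, 9, 44]; container = {'data': [9, 3, 9, 44]}
`print(outer)` → prints [9, 3, 9, 44]

Answer: [9, 3, 9, 44]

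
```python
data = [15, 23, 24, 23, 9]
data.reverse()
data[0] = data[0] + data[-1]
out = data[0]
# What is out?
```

Trace:
`data = [15, 23, 24, 23, 9]` → data = [15, 23, 24, 23, 9]
`data.reverse()` → data = [9, 23, 24, 23, 15]
`data[0] = data[0] + data[-1]` → data = [24, 23, 24, 23, 15]
`out = data[0]` → out = 24
So out = 24

Answer: 24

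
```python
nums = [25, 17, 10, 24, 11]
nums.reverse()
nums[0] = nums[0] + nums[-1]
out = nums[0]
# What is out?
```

Trace:
`nums = [25, 17, 10, 24, 11]` → nums = [25, 17, 10, 24, 11]
`nums.reverse()` → nums = [11, 24, 10, 17, 25]
`nums[0] = nums[0] + nums[-1]` → nums = [36, 24, 10, 17, 25]
`out = nums[0]` → out = 36
So out = 36

Answer: 36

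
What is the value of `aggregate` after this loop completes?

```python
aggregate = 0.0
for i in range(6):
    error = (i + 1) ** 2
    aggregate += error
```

Sum of squared losses 1² + 2² + ... + 6²
`aggregate` takes the values: 0.0 → 1.0 → 5.0 → 14.0 → 30.0 → 55.0 → 91.0

Answer: 91.0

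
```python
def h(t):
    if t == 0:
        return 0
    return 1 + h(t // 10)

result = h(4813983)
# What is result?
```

Count of digits of 4813983: 7

Answer: 7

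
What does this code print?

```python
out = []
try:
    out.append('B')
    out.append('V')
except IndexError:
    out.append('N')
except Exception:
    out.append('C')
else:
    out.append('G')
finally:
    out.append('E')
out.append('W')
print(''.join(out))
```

Execution trace: 'B' (try body) → 'V' (try body, no exception) → 'G' (else) → 'E' (finally) → 'W' (after the try/except). Output: BVGEW

Answer: BVGEW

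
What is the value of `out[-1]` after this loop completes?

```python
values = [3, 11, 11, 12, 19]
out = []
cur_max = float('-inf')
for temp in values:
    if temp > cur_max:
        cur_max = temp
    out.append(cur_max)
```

Running max ends at 19
`out` takes the values: [] → [3] → [3, 11] → [3, 11, 11] → [3, 11, 11, 12] → [3, 11, 11, 12, 19]
So `out[-1]` = 19

Answer: 19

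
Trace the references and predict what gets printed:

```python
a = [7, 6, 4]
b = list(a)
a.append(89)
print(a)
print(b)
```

Key concept: list() constructor creates copy.
Step by step:
`a = [7, 6, 4]` → a = [7, 6, 4]
`b = list(a)` → b = [7, 6, 4]
`a.append(89)` → a = [7, 6, 4, 89]
`print(a)` → prints [7, 6, 4, 89]
`print(b)` → prints [7, 6, 4]

Answer:
[7, 6, 4, 89]
[7, 6, 4]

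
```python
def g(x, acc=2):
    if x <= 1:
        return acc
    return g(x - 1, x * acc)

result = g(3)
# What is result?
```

Accumulator trace (n, acc): (3, 2) -> (2, 6) -> (1, 12) -> return 12

Answer: 12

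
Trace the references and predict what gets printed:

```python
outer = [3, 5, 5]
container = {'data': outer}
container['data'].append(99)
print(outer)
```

Key concept: dict holds reference to list.
Step by step:
`outer = [3, 5, 5]` → outer = [3, 5, 5]
`container = {'data': outer}` → container = {'data': [3, 5, 5]}
`container['data'].append(99)` → outer = [3, 5, 5, 99]; container = {'data': [3, 5, 5, 99]}
`print(outer)` → prints [3, 5, 5, 99]

Answer: [3, 5, 5, 99]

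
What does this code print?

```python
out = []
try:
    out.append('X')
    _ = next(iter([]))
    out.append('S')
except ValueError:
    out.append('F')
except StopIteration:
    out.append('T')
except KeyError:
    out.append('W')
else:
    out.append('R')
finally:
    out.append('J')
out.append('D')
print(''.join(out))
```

Execution trace: 'X' (try body) → 'T' (except StopIteration) → 'J' (finally) → 'D' (after the try/except). Output: XTJD

Answer: XTJD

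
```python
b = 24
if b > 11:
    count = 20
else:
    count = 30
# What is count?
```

Trace:
`b = 24` → b = 24
`if b > 11: ...` → b > 11 is True → count = 20
So count = 20

Answer: 20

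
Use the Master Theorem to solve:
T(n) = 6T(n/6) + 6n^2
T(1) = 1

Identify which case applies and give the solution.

a=6, b=6, f(n)=6n^2. log_6(6) = 1. Since c=2 > 1 and the regularity condition holds (6(n/6)^2 = (6/6^2)n^2 with 6/6^2 < 1), Case 3 applies: T(n) = Θ(f(n)) = O(n^2).

Answer: O(n^2) - Case 3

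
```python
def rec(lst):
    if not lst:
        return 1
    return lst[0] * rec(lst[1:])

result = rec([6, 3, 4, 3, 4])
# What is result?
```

Product over [6, 3, 4, 3, 4] = 6 * 3 * 4 * 3 * 4 = 864

Answer: 864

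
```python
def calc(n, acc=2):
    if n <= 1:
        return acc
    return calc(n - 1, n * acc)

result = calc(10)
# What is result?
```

Accumulator trace (n, acc): (10, 2) -> (9, 20) -> (8, 180) -> (7, 1440) -> (6, 10080) -> (5, 60480) -> (4, 302400) -> (3, 1209600) -> (2, 3628800) -> (1, 7257600) -> return 7257600

Answer: 7257600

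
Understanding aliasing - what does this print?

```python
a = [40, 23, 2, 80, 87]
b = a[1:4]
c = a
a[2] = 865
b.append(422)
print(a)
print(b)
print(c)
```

Key concept: slice vs alias.
Step by step:
`a = [40, 23, 2, 80, 87]` → a = [40, 23, 2, 80, 87]
`b = a[1:4]` → b = [23, 2, 80]
`c = a` → c = [40, 23, 2, 80, 87] (same object as a)
`a[2] = 865` → a = [40, 23, 865, 80, 87] (same object as c); c = [40, 23, 865, 80, 87] (same object as a)
`b.append(422)` → b = [23, 2, 80, 422]
`print(a)` → prints [40, 23, 865, 80, 87]
`print(b)` → prints [23, 2, 80, 422]
`print(c)` → prints [40, 23, 865, 80, 87]

Answer:
[40, 23, 865, 80, 87]
[23, 2, 80, 422]
[40, 23, 865, 80, 87]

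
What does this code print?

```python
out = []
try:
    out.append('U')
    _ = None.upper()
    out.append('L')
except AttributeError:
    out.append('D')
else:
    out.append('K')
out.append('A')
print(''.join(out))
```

Execution trace: 'U' (try body) → 'D' (except AttributeError) → 'A' (after the try/except). Output: UDA

Answer: UDA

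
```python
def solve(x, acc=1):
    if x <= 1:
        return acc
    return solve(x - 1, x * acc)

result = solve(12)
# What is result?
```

Accumulator trace (n, acc): (12, 1) -> (11, 12) -> (10, 132) -> (9, 1320) -> (8, 11880) -> (7, 95040) -> (6, 665280) -> (5, 3991680) -> (4, 19958400) -> (3, 79833600) -> (2, 239500800) -> (1, 479001600) -> return 479001600

Answer: 479001600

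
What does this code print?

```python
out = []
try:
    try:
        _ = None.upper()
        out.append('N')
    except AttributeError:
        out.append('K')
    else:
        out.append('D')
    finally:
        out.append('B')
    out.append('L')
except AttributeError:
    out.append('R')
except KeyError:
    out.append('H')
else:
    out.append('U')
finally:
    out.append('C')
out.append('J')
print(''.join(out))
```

Execution trace: 'K' (inner except AttributeError) → 'B' (inner finally) → 'L' (try body, no exception) → 'U' (else) → 'C' (finally) → 'J' (after the try/except). Output: KBLUCJ

Answer: KBLUCJ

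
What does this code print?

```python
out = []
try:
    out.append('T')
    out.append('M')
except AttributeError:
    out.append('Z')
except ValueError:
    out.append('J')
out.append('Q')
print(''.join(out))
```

Execution trace: 'T' (try body) → 'M' (try body, no exception) → 'Q' (after the try/except). Output: TMQ

Answer: TMQ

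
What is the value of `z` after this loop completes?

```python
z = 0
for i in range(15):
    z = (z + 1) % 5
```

Increment mod 5, 15 times = 0
`z` takes the values: 0 → 1 → 2 → 3 → 4 → 0 → 1 → 2 → 3 → 4 → 0 → 1 → 2 → 3 → 4 → 0

Answer: 0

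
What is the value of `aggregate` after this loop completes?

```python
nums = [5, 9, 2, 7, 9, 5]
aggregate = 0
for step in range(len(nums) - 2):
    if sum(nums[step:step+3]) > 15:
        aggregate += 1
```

Count windows with sum > 15
`aggregate` takes the values: 0 → 1 → 2 → 3 → 4

Answer: 4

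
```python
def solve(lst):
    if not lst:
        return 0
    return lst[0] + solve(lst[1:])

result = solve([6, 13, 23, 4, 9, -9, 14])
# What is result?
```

6 + 13 + 23 + 4 + 9 + (-9) + 14 + 0 = 60

Answer: 60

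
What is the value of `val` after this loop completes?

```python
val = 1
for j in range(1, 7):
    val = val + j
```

Start at 1, add 1 through 6
`val` takes the values: 1 → 2 → 4 → 7 → 11 → 16 → 22

Answer: 22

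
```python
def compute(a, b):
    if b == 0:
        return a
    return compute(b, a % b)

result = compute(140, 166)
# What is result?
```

compute(140, 166) -> compute(166, 140) -> compute(140, 26) -> compute(26, 10) -> compute(10, 6) -> compute(6, 4) -> compute(4, 2) -> compute(2, 0) -> 2

Answer: 2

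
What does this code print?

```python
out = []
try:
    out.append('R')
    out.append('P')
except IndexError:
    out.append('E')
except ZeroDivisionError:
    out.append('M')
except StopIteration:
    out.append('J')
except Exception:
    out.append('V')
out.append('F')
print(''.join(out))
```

Execution trace: 'R' (try body) → 'P' (try body, no exception) → 'F' (after the try/except). Output: RPF

Answer: RPF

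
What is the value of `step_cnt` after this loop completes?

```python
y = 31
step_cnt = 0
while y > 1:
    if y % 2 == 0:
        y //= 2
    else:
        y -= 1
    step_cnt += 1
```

Steps to reduce 31 to 1
`step_cnt` takes the values: 0 → 1 → 2 → 3 → 4 → 5 → 6 → 7 → 8

Answer: 8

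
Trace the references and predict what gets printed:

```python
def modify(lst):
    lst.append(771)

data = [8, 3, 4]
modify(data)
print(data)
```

Key concept: function modifies passed list.
Step by step:
`data = [8, 3, 4]` → data = [8, 3, 4]
`modify(data)` → data = [8, 3, 4, 771]
`print(data)` → prints [8, 3, 4, 771]

Answer: [8, 3, 4, 771]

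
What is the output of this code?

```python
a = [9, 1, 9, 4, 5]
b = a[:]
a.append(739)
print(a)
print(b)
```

Key concept: slice [:] creates copy.
Step by step:
`a = [9, 1, 9, 4, 5]` → a = [9, 1, 9, 4, 5]
`b = a[:]` → b = [9, 1, 9, 4, 5]
`a.append(739)` → a = [9, 1, 9, 4, 5, 739]
`print(a)` → prints [9, 1, 9, 4, 5, 739]
`print(b)` → prints [9, 1, 9, 4, 5]

Answer:
[9, 1, 9, 4, 5, 739]
[9, 1, 9, 4, 5]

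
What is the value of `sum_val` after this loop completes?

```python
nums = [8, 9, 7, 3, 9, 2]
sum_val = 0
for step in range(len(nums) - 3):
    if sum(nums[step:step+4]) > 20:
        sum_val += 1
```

Count windows with sum > 20
`sum_val` takes the values: 0 → 1 → 2 → 3

Answer: 3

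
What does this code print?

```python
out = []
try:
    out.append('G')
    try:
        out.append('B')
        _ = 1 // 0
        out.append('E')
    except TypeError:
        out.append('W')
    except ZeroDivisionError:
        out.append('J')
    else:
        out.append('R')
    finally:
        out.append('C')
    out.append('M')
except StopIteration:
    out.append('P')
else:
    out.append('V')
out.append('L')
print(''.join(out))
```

Execution trace: 'G' (try body) → 'B' (inner try body) → 'J' (inner except ZeroDivisionError) → 'C' (inner finally) → 'M' (try body, no exception) → 'V' (else) → 'L' (after the try/except). Output: GBJCMVL

Answer: GBJCMVL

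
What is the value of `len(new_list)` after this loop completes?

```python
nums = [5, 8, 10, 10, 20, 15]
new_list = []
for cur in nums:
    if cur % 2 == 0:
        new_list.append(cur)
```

Count even numbers in [5, 8, 10, 10, 20, 15]
`new_list` takes the values: [] → [8] → [8, 10] → [8, 10, 10] → [8, 10, 10, 20]
So `len(new_list)` = 4

Answer: 4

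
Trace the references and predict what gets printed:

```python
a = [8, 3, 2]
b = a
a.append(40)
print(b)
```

Key concept: basic list aliasing.
Step by step:
`a = [8, 3, 2]` → a = [8, 3, 2]
`b = a` → b = [8, 3, 2] (same object as a)
`a.append(40)` → a = [8, 3, 2, 40] (same object as b); b = [8, 3, 2, 40] (same object as a)
`print(b)` → prints [8, 3, 2, 40]

Answer: [8, 3, 2, 40]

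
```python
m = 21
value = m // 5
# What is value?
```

Trace:
`m = 21` → m = 21
`value = m // 5` → value = 4
So value = 4

Answer: 4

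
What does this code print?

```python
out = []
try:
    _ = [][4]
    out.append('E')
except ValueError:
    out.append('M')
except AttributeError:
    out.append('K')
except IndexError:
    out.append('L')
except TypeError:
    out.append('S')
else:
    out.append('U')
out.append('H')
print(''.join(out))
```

Execution trace: 'L' (except IndexError) → 'H' (after the try/except). Output: LH

Answer: LH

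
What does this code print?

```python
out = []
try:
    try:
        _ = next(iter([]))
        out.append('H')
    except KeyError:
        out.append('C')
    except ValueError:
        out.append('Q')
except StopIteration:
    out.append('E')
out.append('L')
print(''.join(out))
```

Execution trace: 'E' (outer except StopIteration) → 'L' (after the try/except). Output: EL

Answer: EL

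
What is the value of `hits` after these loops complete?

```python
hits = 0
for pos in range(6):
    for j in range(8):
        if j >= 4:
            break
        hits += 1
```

Inner breaks at 4, outer runs 6 times
`hits` takes the values: 0 → 1 → 2 → 3 → 4 → 5 → 6 → 7 → 8 → 9 → 10 → 11 → 12 → 13 → 14 → 15 → 16 → 17 → 18 → 19 → 20 → 21 → 22 → 23 → 24

Answer: 24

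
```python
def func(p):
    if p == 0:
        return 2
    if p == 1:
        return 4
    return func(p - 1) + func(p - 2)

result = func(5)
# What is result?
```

Build up from base cases: func(0)=2, func(1)=4, func(2)=6, func(3)=10, func(4)=16, func(5)=26

Answer: 26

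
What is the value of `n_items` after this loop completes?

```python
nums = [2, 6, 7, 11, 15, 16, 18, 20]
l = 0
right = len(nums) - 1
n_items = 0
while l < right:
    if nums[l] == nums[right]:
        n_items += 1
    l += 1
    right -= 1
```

Count matching pairs from ends
`n_items` takes the values: 0

Answer: 0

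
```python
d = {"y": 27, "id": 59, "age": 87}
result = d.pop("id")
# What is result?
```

Trace:
`d = {"y": 27, "id": 59, "age": 87}` → d = {'y': 27, 'id': 59, 'age': 87}
`result = d.pop("id")` → d = {'y': 27, 'age': 87}; result = 59
So result = 59

Answer: 59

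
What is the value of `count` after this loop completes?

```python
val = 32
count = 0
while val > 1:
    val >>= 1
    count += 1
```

Count right shifts until 1
`count` takes the values: 0 → 1 → 2 → 3 → 4 → 5

Answer: 5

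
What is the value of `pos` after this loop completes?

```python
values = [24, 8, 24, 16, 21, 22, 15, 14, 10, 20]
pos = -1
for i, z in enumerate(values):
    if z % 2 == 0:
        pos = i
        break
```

First even number index in [24, 8, 24, 16, 21, 22, 15, 14, 10, 20]
`pos` takes the values: -1 → 0

Answer: 0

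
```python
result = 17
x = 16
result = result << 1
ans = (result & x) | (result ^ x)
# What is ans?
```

Trace:
`result = 17` → result = 17
`x = 16` → x = 16
`result = result << 1` → result = 34
`ans = (result & x) | (result ^ x)` → ans = 50
So ans = 50

Answer: 50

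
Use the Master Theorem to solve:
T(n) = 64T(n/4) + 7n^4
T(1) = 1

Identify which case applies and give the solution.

a=64, b=4, f(n)=7n^4. log_4(64) = 3. Since c=4 > 3 and the regularity condition holds (64(n/4)^4 = (64/4^4)n^4 with 64/4^4 < 1), Case 3 applies: T(n) = Θ(f(n)) = O(n^4).

Answer: O(n^4) - Case 3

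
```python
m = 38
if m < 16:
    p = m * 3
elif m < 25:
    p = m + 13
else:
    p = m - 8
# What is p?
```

Trace:
`m = 38` → m = 38
`if m < 16: ...` → m < 16 is False, m < 25 is False, take else branch → p = 30
So p = 30

Answer: 30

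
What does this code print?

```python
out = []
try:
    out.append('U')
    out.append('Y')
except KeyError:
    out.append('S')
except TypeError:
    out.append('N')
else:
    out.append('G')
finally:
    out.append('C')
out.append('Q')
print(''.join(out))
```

Execution trace: 'U' (try body) → 'Y' (try body, no exception) → 'G' (else) → 'C' (finally) → 'Q' (after the try/except). Output: UYGCQ

Answer: UYGCQ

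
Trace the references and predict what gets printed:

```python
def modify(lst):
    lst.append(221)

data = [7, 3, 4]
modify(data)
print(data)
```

Key concept: function modifies passed list.
Step by step:
`data = [7, 3, 4]` → data = [7, 3, 4]
`modify(data)` → data = [7, 3, 4, 221]
`print(data)` → prints [7, 3, 4, 221]

Answer: [7, 3, 4, 221]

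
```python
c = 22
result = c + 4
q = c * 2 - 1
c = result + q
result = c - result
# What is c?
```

Trace:
`c = 22` → c = 22
`result = c + 4` → result = 26
`q = c * 2 - 1` → q = 43
`c = result + q` → c = 69
`result = c - result` → result = 43
So c = 69

Answer: 69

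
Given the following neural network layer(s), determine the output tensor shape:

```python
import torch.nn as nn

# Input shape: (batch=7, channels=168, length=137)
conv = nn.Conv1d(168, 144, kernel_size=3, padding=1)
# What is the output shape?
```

Input: (7, 168, 137) -> Output: (7, 144, 137)

Answer: (7, 144, 137)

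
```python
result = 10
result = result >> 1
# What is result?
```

Trace:
`result = 10` → result = 10
`result = result >> 1` → result = 5
So result = 5

Answer: 5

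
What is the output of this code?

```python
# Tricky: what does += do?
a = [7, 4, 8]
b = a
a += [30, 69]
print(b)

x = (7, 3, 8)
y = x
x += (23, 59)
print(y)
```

Key concept: += behavior differs for mutable vs immutable.
Step by step:
`a = [7, 4, 8]` → a = [7, 4, 8]
`b = a` → b = [7, 4, 8] (same object as a)
`a += [30, 69]` → a = [7, 4, 8, 30, 69] (same object as b); b = [7, 4, 8, 30, 69] (same object as a)
`print(b)` → prints [7, 4, 8, 30, 69]
`x = (7, 3, 8)` → x = (7, 3, 8)
`y = x` → y = (7, 3, 8)
`x += (23, 59)` → x = (7, 3, 8, 23, 59)
`print(y)` → prints (7, 3, 8)

Answer:
[7, 4, 8, 30, 69]
(7, 3, 8)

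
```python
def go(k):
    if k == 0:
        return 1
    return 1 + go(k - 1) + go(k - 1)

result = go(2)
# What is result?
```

go(k) = 1 + 2·go(k-1), go(0)=1. Closed form: (1+1)·2^2 - 1 = 7.

Answer: 7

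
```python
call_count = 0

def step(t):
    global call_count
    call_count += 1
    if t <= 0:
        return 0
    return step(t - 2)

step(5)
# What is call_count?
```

Linear recursion stepping by 2: 4 calls from t=5 down to ≤0.

Answer: 4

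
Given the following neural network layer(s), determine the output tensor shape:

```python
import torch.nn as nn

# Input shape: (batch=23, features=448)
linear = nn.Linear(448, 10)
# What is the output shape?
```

Input: (23, 448) -> Output: (23, 10)

Answer: (23, 10)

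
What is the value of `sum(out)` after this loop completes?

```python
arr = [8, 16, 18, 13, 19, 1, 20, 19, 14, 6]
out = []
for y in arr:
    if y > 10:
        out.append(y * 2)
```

Sum of doubled values > 10
`out` takes the values: [] → [32] → [32, 36] → [32, 36, 26] → [32, 36, 26, 38] → [32, 36, 26, 38, 40] → [32, 36, 26, 38, 40, 38] → [32, 36, 26, 38, 40, 38, 28]
So `sum(out)` = 238

Answer: 238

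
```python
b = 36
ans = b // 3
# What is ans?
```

Trace:
`b = 36` → b = 36
`ans = b // 3` → ans = 12
So ans = 12

Answer: 12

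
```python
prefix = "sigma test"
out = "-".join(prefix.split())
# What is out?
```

Trace:
`prefix = "sigma test"` → prefix = 'sigma test'
`out = "-".join(prefix.split())` → out = 'sigma-test'
So out = 'sigma-test'

Answer: 'sigma-test'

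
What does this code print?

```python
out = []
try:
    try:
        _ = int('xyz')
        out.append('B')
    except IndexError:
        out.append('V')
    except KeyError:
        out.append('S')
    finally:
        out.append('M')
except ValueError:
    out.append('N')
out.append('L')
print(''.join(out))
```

Execution trace: 'M' (finally) → 'N' (outer except ValueError) → 'L' (after the try/except). Output: MNL

Answer: MNL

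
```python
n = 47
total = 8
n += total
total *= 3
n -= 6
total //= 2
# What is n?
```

Trace:
`n = 47` → n = 47
`total = 8` → total = 8
`n += total` → n = 55
`total *= 3` → total = 24
`n -= 6` → n = 49
`total //= 2` → total = 12
So n = 49

Answer: 49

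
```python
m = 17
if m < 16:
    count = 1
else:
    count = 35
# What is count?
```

Trace:
`m = 17` → m = 17
`if m < 16: ...` → m < 16 is False, take else branch → count = 35
So count = 35

Answer: 35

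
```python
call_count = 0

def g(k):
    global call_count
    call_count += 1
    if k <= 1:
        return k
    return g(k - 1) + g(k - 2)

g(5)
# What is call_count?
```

Calls(k) = 1 + Calls(k-1) + Calls(k-2); Calls(0)=Calls(1)=1. For k=5 this gives 15.

Answer: 15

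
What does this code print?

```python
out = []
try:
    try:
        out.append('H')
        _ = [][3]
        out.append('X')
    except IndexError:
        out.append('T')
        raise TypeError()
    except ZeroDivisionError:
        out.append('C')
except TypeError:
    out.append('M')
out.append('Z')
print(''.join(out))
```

Execution trace: 'H' (inner try body) → 'T' (inner except IndexError) → 'M' (outer except TypeError) → 'Z' (after the try/except). Output: HTMZ

Answer: HTMZ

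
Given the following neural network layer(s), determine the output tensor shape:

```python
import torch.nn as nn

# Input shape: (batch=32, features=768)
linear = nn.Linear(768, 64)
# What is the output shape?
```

Input: (32, 768) -> Output: (32, 64)

Answer: (32, 64)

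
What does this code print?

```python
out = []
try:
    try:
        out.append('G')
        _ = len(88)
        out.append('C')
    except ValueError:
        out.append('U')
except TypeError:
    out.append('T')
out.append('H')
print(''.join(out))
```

Execution trace: 'G' (try body) → 'T' (outer except TypeError) → 'H' (after the try/except). Output: GTH

Answer: GTH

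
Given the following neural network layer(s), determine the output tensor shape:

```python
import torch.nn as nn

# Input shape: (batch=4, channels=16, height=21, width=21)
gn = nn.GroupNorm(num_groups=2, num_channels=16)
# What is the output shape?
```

Input: (4, 16, 21, 21) -> Output: (4, 16, 21, 21)

Answer: (4, 16, 21, 21)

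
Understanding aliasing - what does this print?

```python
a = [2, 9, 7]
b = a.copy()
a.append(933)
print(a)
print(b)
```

Key concept: list.copy() creates independent copy.
Step by step:
`a = [2, 9, 7]` → a = [2, 9, 7]
`b = a.copy()` → b = [2, 9, 7]
`a.append(933)` → a = [2, 9, 7, 933]
`print(a)` → prints [2, 9, 7, 933]
`print(b)` → prints [2, 9, 7]

Answer:
[2, 9, 7, 933]
[2, 9, 7]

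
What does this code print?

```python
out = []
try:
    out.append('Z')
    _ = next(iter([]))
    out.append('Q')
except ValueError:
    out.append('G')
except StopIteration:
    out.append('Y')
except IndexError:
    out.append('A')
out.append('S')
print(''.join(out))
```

Execution trace: 'Z' (try body) → 'Y' (except StopIteration) → 'S' (after the try/except). Output: ZYS

Answer: ZYS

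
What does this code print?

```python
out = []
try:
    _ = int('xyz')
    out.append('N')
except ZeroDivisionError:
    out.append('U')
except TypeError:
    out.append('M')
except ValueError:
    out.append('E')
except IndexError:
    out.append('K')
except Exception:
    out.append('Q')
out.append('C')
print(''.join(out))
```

Execution trace: 'E' (except ValueError) → 'C' (after the try/except). Output: EC

Answer: EC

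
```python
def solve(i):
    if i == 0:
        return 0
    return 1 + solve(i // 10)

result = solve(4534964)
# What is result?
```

Count of digits of 4534964: 7

Answer: 7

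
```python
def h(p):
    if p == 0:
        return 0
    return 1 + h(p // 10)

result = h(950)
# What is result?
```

Count of digits of 950: 3

Answer: 3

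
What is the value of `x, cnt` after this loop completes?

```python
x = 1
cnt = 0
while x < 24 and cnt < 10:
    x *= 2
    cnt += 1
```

Double until >= 24 or 10 iterations
`x, cnt` takes the values: (1, 0) → (2, 0) → (2, 1) → (4, 1) → (4, 2) → (8, 2) → (8, 3) → (16, 3) → (16, 4) → (32, 4) → (32, 5)

Answer: 32, 5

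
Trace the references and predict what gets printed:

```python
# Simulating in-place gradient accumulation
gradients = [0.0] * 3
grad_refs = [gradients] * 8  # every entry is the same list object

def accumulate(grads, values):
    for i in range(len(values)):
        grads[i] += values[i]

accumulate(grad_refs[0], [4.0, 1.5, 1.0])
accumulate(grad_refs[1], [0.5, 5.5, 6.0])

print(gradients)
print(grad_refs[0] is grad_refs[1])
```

Key concept: gradient accumulation aliasing.
Step by step:
`gradients = [0.0] * 3` → gradients = [0.0, 0.0, 0.0]
`grad_refs = [gradients] * 8` → grad_refs = [[0.0, 0.0, 0.0], [0.0, 0.0, 0.0], [0.0, 0.0, 0.0], [0.0, 0.0, 0.0], [0.0, 0.0, 0.0], [0.0, 0.0, 0.0], [0.0, 0.0, 0.0], [0.0, 0.0, 0.0]]
`accumulate(grad_refs[0], [4.0, 1.5, 1.0])` → gradients = [4.0, 1.5, 1.0]; grad_refs = [[4.0, 1.5, 1.0], [4.0, 1.5, 1.0], [4.0, 1.5, 1.0], [4.0, 1.5, 1.0], [4.0, 1.5, 1.0], [4.0, 1.5, 1.0], [4.0, 1.5, 1.0], [4.0, 1.5, 1.0]]
`accumulate(grad_refs[1], [0.5, 5.5, 6.0])` → gradients = [4.5, 7.0, 7.0]; grad_refs = [[4.5, 7.0, 7.0], [4.5, 7.0, 7.0], [4.5, 7.0, 7.0], [4.5, 7.0, 7.0], [4.5, 7.0, 7.0], [4.5, 7.0, 7.0], [4.5, 7.0, 7.0], [4.5, 7.0, 7.0]]
`print(gradients)` → prints [4.5, 7.0, 7.0]
`print(grad_refs[0] is grad_refs[1])` → prints True

Answer:
[4.5, 7.0, 7.0]
True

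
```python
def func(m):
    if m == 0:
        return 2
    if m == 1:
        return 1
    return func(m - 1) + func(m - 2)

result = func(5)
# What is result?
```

Build up from base cases: func(0)=2, func(1)=1, func(2)=3, func(3)=4, func(4)=7, func(5)=11

Answer: 11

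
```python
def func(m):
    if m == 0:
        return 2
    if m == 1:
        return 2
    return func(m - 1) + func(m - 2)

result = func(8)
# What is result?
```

Build up from base cases: func(0)=2, func(1)=2, func(2)=4, func(3)=6, func(4)=10, func(5)=16, func(6)=26, ..., func(8)=68

Answer: 68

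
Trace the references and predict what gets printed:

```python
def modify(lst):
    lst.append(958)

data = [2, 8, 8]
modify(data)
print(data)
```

Key concept: function modifies passed list.
Step by step:
`data = [2, 8, 8]` → data = [2, 8, 8]
`modify(data)` → data = [2, 8, 8, 958]
`print(data)` → prints [2, 8, 8, 958]

Answer: [2, 8, 8, 958]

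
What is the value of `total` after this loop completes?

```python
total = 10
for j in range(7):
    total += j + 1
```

Start at 10, add 1 to 7 = 38
`total` takes the values: 10 → 11 → 13 → 16 → 20 → 25 → 31 → 38

Answer: 38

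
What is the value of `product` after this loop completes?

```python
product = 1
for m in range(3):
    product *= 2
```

2^3 = 8
`product` takes the values: 1 → 2 → 4 → 8

Answer: 8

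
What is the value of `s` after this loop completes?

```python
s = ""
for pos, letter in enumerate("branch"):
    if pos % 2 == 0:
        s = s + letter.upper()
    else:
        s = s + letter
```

Uppercase even positions in 'branch'
`s` takes the values: "" → "B" → "Br" → "BrA" → "BrAn" → "BrAnC" → "BrAnCh"

Answer: "BrAnCh"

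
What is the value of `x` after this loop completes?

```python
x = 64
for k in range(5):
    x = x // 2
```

Halve 5 times: 64 // 2^5 = 2
`x` takes the values: 64 → 32 → 16 → 8 → 4 → 2

Answer: 2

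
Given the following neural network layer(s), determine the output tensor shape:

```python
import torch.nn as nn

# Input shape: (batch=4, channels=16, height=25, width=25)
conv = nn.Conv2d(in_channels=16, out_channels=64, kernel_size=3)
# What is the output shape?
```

Input: (4, 16, 25, 25) -> Output: (4, 64, 23, 23)

Answer: (4, 64, 23, 23)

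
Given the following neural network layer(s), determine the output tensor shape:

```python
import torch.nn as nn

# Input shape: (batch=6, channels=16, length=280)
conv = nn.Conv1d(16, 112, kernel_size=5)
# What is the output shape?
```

Input: (6, 16, 280) -> Output: (6, 112, 276)

Answer: (6, 112, 276)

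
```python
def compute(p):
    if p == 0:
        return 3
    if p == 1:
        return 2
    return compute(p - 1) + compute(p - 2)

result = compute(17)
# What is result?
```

Build up from base cases: compute(0)=3, compute(1)=2, compute(2)=5, compute(3)=7, compute(4)=12, compute(5)=19, compute(6)=31, ..., compute(17)=6155

Answer: 6155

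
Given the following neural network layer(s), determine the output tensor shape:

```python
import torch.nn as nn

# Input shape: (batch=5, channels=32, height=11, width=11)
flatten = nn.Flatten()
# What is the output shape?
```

Input: (5, 32, 11, 11) -> Output: (5, 3872)

Answer: (5, 3872)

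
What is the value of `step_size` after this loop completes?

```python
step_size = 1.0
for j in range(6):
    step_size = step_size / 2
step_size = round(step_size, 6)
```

Halving LR 6 times: 1 / 2^6
`step_size` takes the values: 1.0 → 0.5 → 0.25 → 0.125 → 0.0625 → 0.03125 → 0.015625

Answer: 0.015625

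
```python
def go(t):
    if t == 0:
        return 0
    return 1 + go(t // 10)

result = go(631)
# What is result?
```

Count of digits of 631: 3

Answer: 3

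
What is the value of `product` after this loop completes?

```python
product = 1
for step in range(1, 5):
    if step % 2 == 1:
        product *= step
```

Product of odd numbers 1 to 4
`product` takes the values: 1 → 3

Answer: 3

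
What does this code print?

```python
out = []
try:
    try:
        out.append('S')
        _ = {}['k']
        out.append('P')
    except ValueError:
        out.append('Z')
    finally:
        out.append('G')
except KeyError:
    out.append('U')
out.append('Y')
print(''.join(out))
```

Execution trace: 'S' (try body) → 'G' (finally) → 'U' (outer except KeyError) → 'Y' (after the try/except). Output: SGUY

Answer: SGUY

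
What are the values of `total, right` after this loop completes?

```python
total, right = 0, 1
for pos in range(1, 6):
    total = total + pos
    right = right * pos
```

Sum and factorial of 1 to 5
`total, right` takes the values: (0, 1) → (1, 1) → (3, 1) → (3, 2) → (6, 2) → (6, 6) → (10, 6) → (10, 24) → (15, 24) → (15, 120)

Answer: 15, 120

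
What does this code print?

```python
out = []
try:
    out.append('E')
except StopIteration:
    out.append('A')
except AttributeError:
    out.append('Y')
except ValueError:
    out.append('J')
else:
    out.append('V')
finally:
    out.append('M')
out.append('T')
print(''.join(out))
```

Execution trace: 'E' (try body, no exception) → 'V' (else) → 'M' (finally) → 'T' (after the try/except). Output: EVMT

Answer: EVMT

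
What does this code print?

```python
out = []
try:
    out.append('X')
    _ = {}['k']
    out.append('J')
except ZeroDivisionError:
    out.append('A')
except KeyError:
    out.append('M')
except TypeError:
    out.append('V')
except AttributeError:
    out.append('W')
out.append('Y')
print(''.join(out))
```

Execution trace: 'X' (try body) → 'M' (except KeyError) → 'Y' (after the try/except). Output: XMY

Answer: XMY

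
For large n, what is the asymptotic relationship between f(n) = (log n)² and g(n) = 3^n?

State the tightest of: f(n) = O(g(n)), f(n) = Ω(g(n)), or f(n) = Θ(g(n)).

(log n)² vs 3^n: f(n) = O(g(n)) but not Ω(g(n)) — 3^n grows strictly faster than (log n)².

Answer: f(n) = O(g(n)) but not Ω(g(n)) — 3^n grows strictly faster than (log n)².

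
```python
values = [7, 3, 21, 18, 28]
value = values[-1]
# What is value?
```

Trace:
`values = [7, 3, 21, 18, 28]` → values = [7, 3, 21, 18, 28]
`value = values[-1]` → value = 28
So value = 28

Answer: 28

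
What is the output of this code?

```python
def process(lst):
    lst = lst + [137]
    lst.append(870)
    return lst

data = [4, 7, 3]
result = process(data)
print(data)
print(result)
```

Key concept: rebinding parameter vs mutation.
Step by step:
`data = [4, 7, 3]` → data = [4, 7, 3]
`result = process(data)` → result = [4, 7, 3, 137, 870]
`print(data)` → prints [4, 7, 3]
`print(result)` → prints [4, 7, 3, 137, 870]

Answer:
[4, 7, 3]
[4, 7, 3, 137, 870]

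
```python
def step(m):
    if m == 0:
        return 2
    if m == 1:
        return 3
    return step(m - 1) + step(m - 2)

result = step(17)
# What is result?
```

Build up from base cases: step(0)=2, step(1)=3, step(2)=5, step(3)=8, step(4)=13, step(5)=21, step(6)=34, ..., step(17)=6765

Answer: 6765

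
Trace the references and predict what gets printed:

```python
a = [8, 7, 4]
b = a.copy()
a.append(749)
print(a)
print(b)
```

Key concept: list.copy() creates independent copy.
Step by step:
`a = [8, 7, 4]` → a = [8, 7, 4]
`b = a.copy()` → b = [8, 7, 4]
`a.append(749)` → a = [8, 7, 4, 749]
`print(a)` → prints [8, 7, 4, 749]
`print(b)` → prints [8, 7, 4]

Answer:
[8, 7, 4, 749]
[8, 7, 4]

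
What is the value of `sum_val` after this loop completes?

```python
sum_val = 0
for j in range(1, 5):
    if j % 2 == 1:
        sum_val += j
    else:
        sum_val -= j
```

Add odd, subtract even
`sum_val` takes the values: 0 → 1 → -1 → 2 → -2

Answer: -2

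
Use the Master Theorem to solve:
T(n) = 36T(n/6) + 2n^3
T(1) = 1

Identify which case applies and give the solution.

a=36, b=6, f(n)=2n^3. log_6(36) = 2. Since c=3 > 2 and the regularity condition holds (36(n/6)^3 = (36/6^3)n^3 with 36/6^3 < 1), Case 3 applies: T(n) = Θ(f(n)) = O(n^3).

Answer: O(n^3) - Case 3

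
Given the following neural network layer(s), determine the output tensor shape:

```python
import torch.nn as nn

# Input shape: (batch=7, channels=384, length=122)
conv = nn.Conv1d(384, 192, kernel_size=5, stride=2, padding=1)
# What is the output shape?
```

Input: (7, 384, 122) -> Output: (7, 192, 60)

Answer: (7, 192, 60)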